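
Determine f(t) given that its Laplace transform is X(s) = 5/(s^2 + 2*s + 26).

f(t) = exp(-t)*sin(5*t)

Rewrite the denominator: s^2 + 2*s + 26 = (s + 1)^2 + 25.
The form in (s + 1) signals a first-shifting-theorem factor e^(-t).
Since L{sin(5t)} = 5/(s^2 + 25), the inverse is exp(-t)*sin(5*t).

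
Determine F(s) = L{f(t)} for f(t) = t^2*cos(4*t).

L{cos(4t)} = s/(s^2 + 16).
Then apply L{t^2·g(t)} = (-1)^2 d^2/ds^2[G(s)] with G(s) = s/(s^2 + 16):
differentiating 2 times and applying the sign gives 2*s*(s^2 - 48)/(s^2 + 16)^3.

F(s) = 2*s*(s^2 - 48)/(s^2 + 16)^3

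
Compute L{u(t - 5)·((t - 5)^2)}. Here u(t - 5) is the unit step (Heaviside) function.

By the second shifting theorem, L{u(t - c)·g(t - c)} = e^(-cs)·H(s) with c = 5 and H(s) = L{g(t)}.
L{t^2} = 2!/s^3 = 2/s^3.

2*exp(-5*s)/s^3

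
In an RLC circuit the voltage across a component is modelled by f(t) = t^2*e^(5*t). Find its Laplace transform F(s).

L{t^2} = 2!/s^3 = 2/s^3.
By the first shifting theorem, multiplying by e^(5t) replaces s with s - 5.

F(s) = 2/(s - 5)^3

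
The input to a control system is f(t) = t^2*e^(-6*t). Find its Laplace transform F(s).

F(s) = 2/(s + 6)^3

L{e^(-6t)} = 1/(s + 6).
Then apply L{t^2·g(t)} = (-1)^2 d^2/ds^2[G(s)] with G(s) = 1/(s + 6):
differentiating 2 times and applying the sign gives 2/(s + 6)^3.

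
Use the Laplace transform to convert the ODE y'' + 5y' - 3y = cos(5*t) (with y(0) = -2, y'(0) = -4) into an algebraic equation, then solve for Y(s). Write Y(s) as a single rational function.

Y(s) = (-2*s^3 - 14*s^2 - 49*s - 350)/(s^4 + 5*s^3 + 22*s^2 + 125*s - 75)

Transform both sides with L{·}.
The derivative rules (L{y''} = s^2 Y - s·y(0) - y'(0) and L{y'} = sY - y(0), with y(0) = -2, y'(0) = -4) turn the left side into (s^2 + 5*s - 3)Y - (-2*s - 14).
The right side is L{cos(5*t)} = s/(s^2 + 25).
So (s^2 + 5*s - 3)Y = s/(s^2 + 25) + (-2*s - 14).
Isolate Y and clear denominators.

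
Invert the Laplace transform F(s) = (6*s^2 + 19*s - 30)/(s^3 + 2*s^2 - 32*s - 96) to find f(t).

f(t) = t*exp(-4*t) + 3*exp(6*t) + 3*exp(-4*t)

Factor the denominator: s^3 + 2*s^2 - 32*s - 96 = (s - 6)*(s + 4)^2.
Partial fraction decomposition gives [3/(s + 4)] + [(s + 4)^(-2)] + [3/(s - 6)].
Invert each term: 3/(s + 4) ↔ 3e^(-4t); 1/(s + 4)^2 ↔ t·e^(-4t); 3/(s - 6) ↔ 3e^(6t).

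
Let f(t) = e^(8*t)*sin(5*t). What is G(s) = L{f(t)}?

L{sin(5t)} = 5/(s^2 + 25).
By the first shifting theorem, multiplying by e^(8t) replaces s with s - 8.

G(s) = 5/((s - 8)^2 + 25)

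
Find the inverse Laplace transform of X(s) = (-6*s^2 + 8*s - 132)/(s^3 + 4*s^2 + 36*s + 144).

Factor the denominator: s^3 + 4*s^2 + 36*s + 144 = (s + 4)*(s^2 + 36).
Partial fraction decomposition gives [-5/(s + 4)] + [-s/(s^2 + 36)] + [12/(s^2 + 36)].
Invert each term: -5/(s + 4) ↔ -5e^(-4t); -1·s/(s^2 + 36) ↔ -cos(6t); 2·6/(s^2 + 36) ↔ 2sin(6t).

2*sin(6*t) - cos(6*t) - 5*exp(-4*t)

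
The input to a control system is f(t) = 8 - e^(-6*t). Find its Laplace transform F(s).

Apply the Laplace transform termwise.
L{8} = 8/s; (-1)·[L{e^(-6t)} = 1/(s + 6)].

F(s) = -1/(s + 6) + 8/s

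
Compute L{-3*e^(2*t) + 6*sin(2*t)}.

12/(s^2 + 4) - 3/(s - 2)

Apply the Laplace transform termwise.
(-3)·[L{e^(2t)} = 1/(s - 2)]; (6)·[L{sin(2t)} = 2/(s^2 + 4)].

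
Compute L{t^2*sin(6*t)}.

L{sin(6t)} = 6/(s^2 + 36).
Then apply L{t^2·g(t)} = (-1)^2 d^2/ds^2[H(s)] with H(s) = 6/(s^2 + 36):
differentiating 2 times and applying the sign gives 36*(s^2 - 12)/(s^2 + 36)^3.

36*(s^2 - 12)/(s^2 + 36)^3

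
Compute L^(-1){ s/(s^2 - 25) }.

Since L{cosh(5t)} = s/(s^2 - 25), the inverse is cosh(5*t).

cosh(5*t)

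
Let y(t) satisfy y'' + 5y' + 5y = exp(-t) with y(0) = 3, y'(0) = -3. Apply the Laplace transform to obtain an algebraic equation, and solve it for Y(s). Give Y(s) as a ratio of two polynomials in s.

Laplace-transform each side.
Using L{y''} = s^2 Y - s·y(0) - y'(0) and L{y'} = sY - y(0), with y(0) = 3, y'(0) = -3, the left side becomes (s^2 + 5*s + 5)Y - (3*s + 12).
The right side is L{exp(-t)} = 1/(s + 1).
So (s^2 + 5*s + 5)Y = 1/(s + 1) + (3*s + 12).
Solve for Y(s) and write it as one ratio of polynomials.

Y(s) = (3*s^2 + 15*s + 13)/(s^3 + 6*s^2 + 10*s + 5)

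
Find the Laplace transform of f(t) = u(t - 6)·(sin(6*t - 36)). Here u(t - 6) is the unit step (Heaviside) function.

By the second shifting theorem, L{u(t - c)·g(t - c)} = e^(-cs)·G(s) with c = 6 and G(s) = L{g(t)}.
L{sin(6t)} = 6/(s^2 + 36).

6*exp(-6*s)/(s^2 + 36)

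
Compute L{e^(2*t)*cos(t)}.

L{cos(t)} = s/(s^2 + 1).
By the first shifting theorem, multiplying by e^(2t) replaces s with s - 2.

(s - 2)/((s - 2)^2 + 1)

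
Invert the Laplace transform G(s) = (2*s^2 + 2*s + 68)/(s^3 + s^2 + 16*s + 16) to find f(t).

f(t) = sin(4*t) - 2*cos(4*t) + 4*exp(-t)

Factor the denominator: s^3 + s^2 + 16*s + 16 = (s + 1)*(s^2 + 16).
Partial fraction decomposition gives [4/(s + 1)] + [-2*s/(s^2 + 16)] + [4/(s^2 + 16)].
Invert each term: 4/(s + 1) ↔ 4e^(-t); -2·s/(s^2 + 16) ↔ -2cos(4t); 1·4/(s^2 + 16) ↔ sin(4t).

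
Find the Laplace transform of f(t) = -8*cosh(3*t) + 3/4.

-8*s/(s^2 - 9) + 3/(4*s)

By linearity of the Laplace transform, transform each term separately.
(-8)·[L{cosh(3t)} = s/(s^2 - 9)]; L{3/4} = (3/4)/s.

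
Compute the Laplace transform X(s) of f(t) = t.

L{t} = 1!/s^2 = 1/s^2.

X(s) = s^(-2)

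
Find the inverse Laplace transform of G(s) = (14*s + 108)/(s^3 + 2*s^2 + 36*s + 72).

3*sin(6*t) - 2*cos(6*t) + 2*exp(-2*t)

Factor the denominator: s^3 + 2*s^2 + 36*s + 72 = (s + 2)*(s^2 + 36).
Partial fraction decomposition gives [2/(s + 2)] + [-2*s/(s^2 + 36)] + [18/(s^2 + 36)].
Invert each term: 2/(s + 2) ↔ 2e^(-2t); -2·s/(s^2 + 36) ↔ -2cos(6t); 3·6/(s^2 + 36) ↔ 3sin(6t).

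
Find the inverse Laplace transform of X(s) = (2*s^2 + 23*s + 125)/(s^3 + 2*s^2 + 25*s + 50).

Factor the denominator: s^3 + 2*s^2 + 25*s + 50 = (s + 2)*(s^2 + 25).
Partial fraction decomposition gives [3/(s + 2)] + [-s/(s^2 + 25)] + [25/(s^2 + 25)].
Invert each term: 3/(s + 2) ↔ 3e^(-2t); -1·s/(s^2 + 25) ↔ -cos(5t); 5·5/(s^2 + 25) ↔ 5sin(5t).

5*sin(5*t) - cos(5*t) + 3*exp(-2*t)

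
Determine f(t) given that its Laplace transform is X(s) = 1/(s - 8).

Since L{e^(8t)} = 1/(s - 8), the inverse is e^(8*t).

f(t) = exp(8*t)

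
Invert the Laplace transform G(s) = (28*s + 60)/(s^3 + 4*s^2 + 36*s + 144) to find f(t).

Factor the denominator: s^3 + 4*s^2 + 36*s + 144 = (s + 4)*(s^2 + 36).
Partial fraction decomposition gives [-1/(s + 4)] + [s/(s^2 + 36)] + [24/(s^2 + 36)].
Invert each term: -1/(s + 4) ↔ -e^(-4t); 1·s/(s^2 + 36) ↔ cos(6t); 4·6/(s^2 + 36) ↔ 4sin(6t).

f(t) = 4*sin(6*t) + cos(6*t) - exp(-4*t)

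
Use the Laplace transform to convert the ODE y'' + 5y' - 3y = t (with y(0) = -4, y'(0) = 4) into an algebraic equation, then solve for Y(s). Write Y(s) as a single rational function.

Laplace-transform each side.
The derivative rules (L{y''} = s^2 Y - s·y(0) - y'(0) and L{y'} = sY - y(0), with y(0) = -4, y'(0) = 4) turn the left side into (s^2 + 5*s - 3)Y - (-4*s - 16).
The right side is L{t} = s^(-2).
So (s^2 + 5*s - 3)Y = s^(-2) + (-4*s - 16).
Isolate Y and clear denominators.

Y(s) = (-4*s^3 - 16*s^2 + 1)/(s^4 + 5*s^3 - 3*s^2)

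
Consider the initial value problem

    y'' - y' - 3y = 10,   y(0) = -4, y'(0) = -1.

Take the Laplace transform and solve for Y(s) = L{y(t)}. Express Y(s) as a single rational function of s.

Laplace-transform each side.
With L{y''} = s^2 Y - s·y(0) - y'(0) and L{y'} = sY - y(0), with y(0) = -4, y'(0) = -1: the LHS transforms to (s^2 - s - 3)Y - (-4*s + 3).
The right side is L{10} = 10/s.
So (s^2 - s - 3)Y = 10/s + (-4*s + 3).
Solve for Y(s) and write it as one ratio of polynomials.

Y(s) = (-4*s^2 + 3*s + 10)/(s^3 - s^2 - 3*s)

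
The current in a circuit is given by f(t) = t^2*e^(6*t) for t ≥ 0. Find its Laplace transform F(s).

L{e^(6t)} = 1/(s - 6).
Then apply L{t^2·g(t)} = (-1)^2 d^2/ds^2[G(s)] with G(s) = 1/(s - 6):
differentiating 2 times and applying the sign gives 2/(s - 6)^3.

F(s) = 2/(s - 6)^3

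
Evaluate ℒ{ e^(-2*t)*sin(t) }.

1/((s + 2)^2 + 1)

L{sin(t)} = 1/(s^2 + 1).
By the first shifting theorem, multiplying by e^(-2t) replaces s with s + 2.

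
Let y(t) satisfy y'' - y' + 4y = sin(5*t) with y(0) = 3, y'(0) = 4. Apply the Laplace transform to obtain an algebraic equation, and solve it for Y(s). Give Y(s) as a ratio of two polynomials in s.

Y(s) = (3*s^3 + s^2 + 75*s + 30)/(s^4 - s^3 + 29*s^2 - 25*s + 100)

Take the Laplace transform of both sides.
Using L{y''} = s^2 Y - s·y(0) - y'(0) and L{y'} = sY - y(0), with y(0) = 3, y'(0) = 4, the left side becomes (s^2 - s + 4)Y - (3*s + 1).
The right side is L{sin(5*t)} = 5/(s^2 + 25).
So (s^2 - s + 4)Y = 5/(s^2 + 25) + (3*s + 1).
Solve for Y(s) and write it as one ratio of polynomials.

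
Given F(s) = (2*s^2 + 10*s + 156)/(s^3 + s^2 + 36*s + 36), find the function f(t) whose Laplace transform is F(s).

Factor the denominator: s^3 + s^2 + 36*s + 36 = (s + 1)*(s^2 + 36).
Partial fraction decomposition gives [4/(s + 1)] + [-2*s/(s^2 + 36)] + [12/(s^2 + 36)].
Invert each term: 4/(s + 1) ↔ 4e^(-t); -2·s/(s^2 + 36) ↔ -2cos(6t); 2·6/(s^2 + 36) ↔ 2sin(6t).

f(t) = 2*sin(6*t) - 2*cos(6*t) + 4*exp(-t)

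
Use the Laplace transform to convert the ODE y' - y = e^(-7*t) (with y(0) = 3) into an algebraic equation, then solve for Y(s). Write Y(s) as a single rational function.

Y(s) = (3*s + 22)/(s^2 + 6*s - 7)

Take the Laplace transform of both sides.
The derivative rules (L{y'} = sY - y(0) = sY - 3) turn the left side into (s - 1)Y - (3).
The right side is L{e^(-7*t)} = 1/(s + 7).
So (s - 1)Y = 1/(s + 7) + (3).
Divide through and combine into a single rational function.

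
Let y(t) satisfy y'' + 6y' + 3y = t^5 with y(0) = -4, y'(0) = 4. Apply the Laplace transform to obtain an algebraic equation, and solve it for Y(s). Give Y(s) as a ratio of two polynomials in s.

Laplace-transform each side.
With L{y''} = s^2 Y - s·y(0) - y'(0) and L{y'} = sY - y(0), with y(0) = -4, y'(0) = 4: the LHS transforms to (s^2 + 6*s + 3)Y - (-4*s - 20).
The right side is L{t^5} = 120/s^6.
So (s^2 + 6*s + 3)Y = 120/s^6 + (-4*s - 20).
Solve for Y(s) and write it as one ratio of polynomials.

Y(s) = (-4*s^7 - 20*s^6 + 120)/(s^8 + 6*s^7 + 3*s^6)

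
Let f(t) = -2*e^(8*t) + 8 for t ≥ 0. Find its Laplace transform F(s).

F(s) = -2/(s - 8) + 8/s

By linearity of the Laplace transform, transform each term separately.
(-2)·[L{e^(8t)} = 1/(s - 8)]; L{8} = 8/s.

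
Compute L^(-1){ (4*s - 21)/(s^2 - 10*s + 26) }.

Complete the square in the denominator: s^2 - 10*s + 26 = (s - 5)^2 + 1^2.
Split the numerator to match: 4*s - 21 = 4·(s - 5) - 1·1.
Invert each term: 4·(s - 5)/((s - 5)^2 + 1) ↔ 4e^(5t)cos(t); -1·1/((s - 5)^2 + 1) ↔ -e^(5t)sin(t).

-exp(5*t)*sin(t) + 4*exp(5*t)*cos(t)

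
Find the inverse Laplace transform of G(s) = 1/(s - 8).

exp(8*t)

Since L{e^(8t)} = 1/(s - 8), the inverse is e^(8*t).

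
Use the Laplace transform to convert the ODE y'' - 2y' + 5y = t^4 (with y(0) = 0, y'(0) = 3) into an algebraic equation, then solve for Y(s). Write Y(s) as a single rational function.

Apply the Laplace transform to the equation.
Using L{y''} = s^2 Y - s·y(0) - y'(0) and L{y'} = sY - y(0), with y(0) = 0, y'(0) = 3, the left side becomes (s^2 - 2*s + 5)Y - (3).
The right side is L{t^4} = 24/s^5.
So (s^2 - 2*s + 5)Y = 24/s^5 + (3).
Solve for Y(s) and write it as one ratio of polynomials.

Y(s) = (3*s^5 + 24)/(s^7 - 2*s^6 + 5*s^5)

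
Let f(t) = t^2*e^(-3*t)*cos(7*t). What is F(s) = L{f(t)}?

F(s) = 2*(s + 3)*(s^2 + 6*s - 138)/(s^2 + 6*s + 58)^3

L{cos(7t)} = s/(s^2 + 49).
Multiplying by e^(-3t) shifts s → s + 3, so L{e^(-3*t)*cos(7*t)} = (s + 3)/((s + 3)^2 + 49).
Then apply L{t^2·g(t)} = (-1)^2 d^2/ds^2[G(s)] with G(s) = (s + 3)/((s + 3)^2 + 49):
differentiating 2 times and applying the sign gives 2*(s + 3)*(s^2 + 6*s - 138)/(s^2 + 6*s + 58)^3.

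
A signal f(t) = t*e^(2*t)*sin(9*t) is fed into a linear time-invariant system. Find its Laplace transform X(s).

L{sin(9t)} = 9/(s^2 + 81).
Multiplying by e^(2t) shifts s → s - 2, so L{e^(2*t)*sin(9*t)} = 9/((s - 2)^2 + 81).
Then apply L{t·g(t)} = -d/ds[G(s)] with G(s) = 9/((s - 2)^2 + 81):
differentiating 1 time and applying the sign gives 18*(s - 2)/(s^2 - 4*s + 85)^2.

X(s) = 18*(s - 2)/(s^2 - 4*s + 85)^2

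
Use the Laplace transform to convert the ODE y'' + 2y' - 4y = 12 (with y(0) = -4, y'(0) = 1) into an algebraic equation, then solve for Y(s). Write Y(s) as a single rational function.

Y(s) = (-4*s^2 - 7*s + 12)/(s^3 + 2*s^2 - 4*s)

Apply the Laplace transform to the equation.
The derivative rules (L{y''} = s^2 Y - s·y(0) - y'(0) and L{y'} = sY - y(0), with y(0) = -4, y'(0) = 1) turn the left side into (s^2 + 2*s - 4)Y - (-4*s - 7).
The right side is L{12} = 12/s.
So (s^2 + 2*s - 4)Y = 12/s + (-4*s - 7).
Divide through and combine into a single rational function.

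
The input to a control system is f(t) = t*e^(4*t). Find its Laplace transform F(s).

L{e^(4t)} = 1/(s - 4).
Then apply L{t·g(t)} = -d/ds[G(s)] with G(s) = 1/(s - 4):
differentiating 1 time and applying the sign gives (s - 4)^(-2).

F(s) = (s - 4)^(-2)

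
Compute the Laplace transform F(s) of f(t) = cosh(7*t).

F(s) = s/(s^2 - 49)

L{cosh(7t)} = s/(s^2 - 49).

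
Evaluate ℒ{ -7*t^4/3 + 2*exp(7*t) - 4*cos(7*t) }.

Apply the Laplace transform termwise.
(-7/3)·[L{t^4} = 4!/s^5 = 24/s^5]; (2)·[L{e^(7t)} = 1/(s - 7)]; (-4)·[L{cos(7t)} = s/(s^2 + 49)].

-4*s/(s^2 + 49) + 2/(s - 7) - 56/s^5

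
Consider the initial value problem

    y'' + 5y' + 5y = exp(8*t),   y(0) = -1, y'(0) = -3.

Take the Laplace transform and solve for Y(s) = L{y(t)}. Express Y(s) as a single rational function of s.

Apply the Laplace transform to the equation.
With L{y''} = s^2 Y - s·y(0) - y'(0) and L{y'} = sY - y(0), with y(0) = -1, y'(0) = -3: the LHS transforms to (s^2 + 5*s + 5)Y - (-s - 8).
The right side is L{exp(8*t)} = 1/(s - 8).
So (s^2 + 5*s + 5)Y = 1/(s - 8) + (-s - 8).
Divide through and combine into a single rational function.

Y(s) = (-s^2 + 65)/(s^3 - 3*s^2 - 35*s - 40)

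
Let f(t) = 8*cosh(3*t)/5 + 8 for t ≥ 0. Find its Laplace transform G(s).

Apply the Laplace transform termwise.
L{8} = 8/s; (8/5)·[L{cosh(3t)} = s/(s^2 - 9)].

G(s) = 8*s/(5*(s^2 - 9)) + 8/s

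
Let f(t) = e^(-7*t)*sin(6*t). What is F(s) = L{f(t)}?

F(s) = 6/((s + 7)^2 + 36)

L{sin(6t)} = 6/(s^2 + 36).
By the first shifting theorem, multiplying by e^(-7t) replaces s with s + 7.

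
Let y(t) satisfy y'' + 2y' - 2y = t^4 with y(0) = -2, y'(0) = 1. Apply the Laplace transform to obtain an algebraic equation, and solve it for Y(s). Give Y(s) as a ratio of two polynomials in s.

Y(s) = (-2*s^6 - 3*s^5 + 24)/(s^7 + 2*s^6 - 2*s^5)

Laplace-transform each side.
Using L{y''} = s^2 Y - s·y(0) - y'(0) and L{y'} = sY - y(0), with y(0) = -2, y'(0) = 1, the left side becomes (s^2 + 2*s - 2)Y - (-2*s - 3).
The right side is L{t^4} = 24/s^5.
So (s^2 + 2*s - 2)Y = 24/s^5 + (-2*s - 3).
Divide through and combine into a single rational function.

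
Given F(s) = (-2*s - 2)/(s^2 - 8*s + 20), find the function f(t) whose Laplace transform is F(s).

f(t) = -5*exp(4*t)*sin(2*t) - 2*exp(4*t)*cos(2*t)

Complete the square in the denominator: s^2 - 8*s + 20 = (s - 4)^2 + 2^2.
Split the numerator to match: -2*s - 2 = -2·(s - 4) - 5·2.
Invert each term: -2·(s - 4)/((s - 4)^2 + 4) ↔ -2e^(4t)cos(2t); -5·2/((s - 4)^2 + 4) ↔ -5e^(4t)sin(2t).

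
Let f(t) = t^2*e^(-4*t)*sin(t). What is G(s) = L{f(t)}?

L{sin(t)} = 1/(s^2 + 1).
Multiplying by e^(-4t) shifts s → s + 4, so L{e^(-4*t)*sin(t)} = 1/((s + 4)^2 + 1).
Then apply L{t^2·g(t)} = (-1)^2 d^2/ds^2[H(s)] with H(s) = 1/((s + 4)^2 + 1):
differentiating 2 times and applying the sign gives 2*(3*s^2 + 24*s + 47)/(s^2 + 8*s + 17)^3.

G(s) = 2*(3*s^2 + 24*s + 47)/(s^2 + 8*s + 17)^3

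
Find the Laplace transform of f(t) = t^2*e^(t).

L{e^(t)} = 1/(s - 1).
Then apply L{t^2·g(t)} = (-1)^2 d^2/ds^2[G(s)] with G(s) = 1/(s - 1):
differentiating 2 times and applying the sign gives 2/(s - 1)^3.

2/(s - 1)^3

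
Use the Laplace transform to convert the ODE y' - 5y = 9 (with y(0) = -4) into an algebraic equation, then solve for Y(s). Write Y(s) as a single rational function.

Apply the Laplace transform to the equation.
With L{y'} = sY - y(0) = sY - (-4): the LHS transforms to (s - 5)Y - (-4).
The right side is L{9} = 9/s.
So (s - 5)Y = 9/s + (-4).
Solve for Y(s) and write it as one ratio of polynomials.

Y(s) = (-4*s + 9)/(s^2 - 5*s)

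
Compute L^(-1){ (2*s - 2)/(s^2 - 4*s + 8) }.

Complete the square in the denominator: s^2 - 4*s + 8 = (s - 2)^2 + 2^2.
Split the numerator to match: 2*s - 2 = 2·(s - 2) + 1·2.
Invert each term: 2·(s - 2)/((s - 2)^2 + 4) ↔ 2e^(2t)cos(2t); 1·2/((s - 2)^2 + 4) ↔ e^(2t)sin(2t).

exp(2*t)*sin(2*t) + 2*exp(2*t)*cos(2*t)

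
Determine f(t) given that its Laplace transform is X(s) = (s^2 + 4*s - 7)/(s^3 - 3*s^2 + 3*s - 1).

Factor the denominator: s^3 - 3*s^2 + 3*s - 1 = (s - 1)^3.
Partial fraction decomposition gives [1/(s - 1)] + [6/(s - 1)^2] + [-2/(s - 1)^3].
Invert each term: 1/(s - 1) ↔ e^(t); 6/(s - 1)^2 ↔ 6t·e^(t); -2/(s - 1)^3 ↔ (-1)t^2·e^(t).

f(t) = -t^2*exp(t) + 6*t*exp(t) + exp(t)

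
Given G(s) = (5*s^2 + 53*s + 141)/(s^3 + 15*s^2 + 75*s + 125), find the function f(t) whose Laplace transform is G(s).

f(t) = t^2*exp(-5*t)/2 + 3*t*exp(-5*t) + 5*exp(-5*t)

Factor the denominator: s^3 + 15*s^2 + 75*s + 125 = (s + 5)^3.
Partial fraction decomposition gives [5/(s + 5)] + [3/(s + 5)^2] + [(s + 5)^(-3)].
Invert each term: 5/(s + 5) ↔ 5e^(-5t); 3/(s + 5)^2 ↔ 3t·e^(-5t); 1/(s + 5)^3 ↔ (1/2)t^2·e^(-5t).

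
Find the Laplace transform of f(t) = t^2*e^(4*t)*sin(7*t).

L{sin(7t)} = 7/(s^2 + 49).
Multiplying by e^(4t) shifts s → s - 4, so L{e^(4*t)*sin(7*t)} = 7/((s - 4)^2 + 49).
Then apply L{t^2·g(t)} = (-1)^2 d^2/ds^2[G(s)] with G(s) = 7/((s - 4)^2 + 49):
differentiating 2 times and applying the sign gives 14*(3*s^2 - 24*s - 1)/(s^2 - 8*s + 65)^3.

14*(3*s^2 - 24*s - 1)/(s^2 - 8*s + 65)^3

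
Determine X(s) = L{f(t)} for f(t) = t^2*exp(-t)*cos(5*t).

X(s) = 2*(s + 1)*(s^2 + 2*s - 74)/(s^2 + 2*s + 26)^3

L{cos(5t)} = s/(s^2 + 25).
Multiplying by e^(-t) shifts s → s + 1, so L{exp(-t)*cos(5*t)} = (s + 1)/((s + 1)^2 + 25).
Then apply L{t^2·g(t)} = (-1)^2 d^2/ds^2[G(s)] with G(s) = (s + 1)/((s + 1)^2 + 25):
differentiating 2 times and applying the sign gives 2*(s + 1)*(s^2 + 2*s - 74)/(s^2 + 2*s + 26)^3.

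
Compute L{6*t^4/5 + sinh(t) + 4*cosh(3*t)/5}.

The transform is linear, so treat each term independently.
(6/5)·[L{t^4} = 4!/s^5 = 24/s^5]; (4/5)·[L{cosh(3t)} = s/(s^2 - 9)]; L{sinh(t)} = 1/(s^2 - 1).

4*s/(5*(s^2 - 9)) + 1/(s^2 - 1) + 144/(5*s^5)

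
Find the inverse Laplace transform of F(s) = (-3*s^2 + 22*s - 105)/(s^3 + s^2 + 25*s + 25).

4*sin(5*t) + 2*cos(5*t) - 5*exp(-t)

Factor the denominator: s^3 + s^2 + 25*s + 25 = (s + 1)*(s^2 + 25).
Partial fraction decomposition gives [-5/(s + 1)] + [2*s/(s^2 + 25)] + [20/(s^2 + 25)].
Invert each term: -5/(s + 1) ↔ -5e^(-t); 2·s/(s^2 + 25) ↔ 2cos(5t); 4·5/(s^2 + 25) ↔ 4sin(5t).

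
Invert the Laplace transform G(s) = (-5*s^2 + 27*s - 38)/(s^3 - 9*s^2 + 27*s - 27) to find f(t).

Factor the denominator: s^3 - 9*s^2 + 27*s - 27 = (s - 3)^3.
Partial fraction decomposition gives [-5/(s - 3)] + [-3/(s - 3)^2] + [-2/(s - 3)^3].
Invert each term: -5/(s - 3) ↔ -5e^(3t); -3/(s - 3)^2 ↔ -3t·e^(3t); -2/(s - 3)^3 ↔ (-1)t^2·e^(3t).

f(t) = -t^2*exp(3*t) - 3*t*exp(3*t) - 5*exp(3*t)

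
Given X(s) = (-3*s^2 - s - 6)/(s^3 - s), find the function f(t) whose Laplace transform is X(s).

f(t) = -5*exp(t) + 6 - 4*exp(-t)

Factor the denominator: s^3 - s = s*(s - 1)*(s + 1).
Partial fraction decomposition gives [6/s] + [-4/(s + 1)] + [-5/(s - 1)].
Invert each term: 6/(s - 0) ↔ 6e^(0t); -4/(s + 1) ↔ -4e^(-t); -5/(s - 1) ↔ -5e^(t).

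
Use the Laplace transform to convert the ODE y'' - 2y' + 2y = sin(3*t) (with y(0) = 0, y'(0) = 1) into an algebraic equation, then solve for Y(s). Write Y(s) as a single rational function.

Take the Laplace transform of both sides.
With L{y''} = s^2 Y - s·y(0) - y'(0) and L{y'} = sY - y(0), with y(0) = 0, y'(0) = 1: the LHS transforms to (s^2 - 2*s + 2)Y - (1).
The right side is L{sin(3*t)} = 3/(s^2 + 9).
So (s^2 - 2*s + 2)Y = 3/(s^2 + 9) + (1).
Divide through and combine into a single rational function.

Y(s) = (s^2 + 12)/(s^4 - 2*s^3 + 11*s^2 - 18*s + 18)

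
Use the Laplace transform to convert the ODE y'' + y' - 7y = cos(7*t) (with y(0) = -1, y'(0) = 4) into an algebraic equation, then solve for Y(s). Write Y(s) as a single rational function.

Y(s) = (-s^3 + 3*s^2 - 48*s + 147)/(s^4 + s^3 + 42*s^2 + 49*s - 343)

Transform both sides with L{·}.
With L{y''} = s^2 Y - s·y(0) - y'(0) and L{y'} = sY - y(0), with y(0) = -1, y'(0) = 4: the LHS transforms to (s^2 + s - 7)Y - (-s + 3).
The right side is L{cos(7*t)} = s/(s^2 + 49).
So (s^2 + s - 7)Y = s/(s^2 + 49) + (-s + 3).
Isolate Y and clear denominators.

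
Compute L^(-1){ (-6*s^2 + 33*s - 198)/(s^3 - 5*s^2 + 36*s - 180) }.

Factor the denominator: s^3 - 5*s^2 + 36*s - 180 = (s - 5)*(s^2 + 36).
Partial fraction decomposition gives [-3/(s - 5)] + [-3*s/(s^2 + 36)] + [18/(s^2 + 36)].
Invert each term: -3/(s - 5) ↔ -3e^(5t); -3·s/(s^2 + 36) ↔ -3cos(6t); 3·6/(s^2 + 36) ↔ 3sin(6t).

-3*exp(5*t) + 3*sin(6*t) - 3*cos(6*t)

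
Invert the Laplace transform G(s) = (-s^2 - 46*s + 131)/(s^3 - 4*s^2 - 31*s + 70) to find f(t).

Factor the denominator: s^3 - 4*s^2 - 31*s + 70 = (s - 7)*(s - 2)*(s + 5).
Partial fraction decomposition gives [-4/(s - 7)] + [4/(s + 5)] + [-1/(s - 2)].
Invert each term: -4/(s - 7) ↔ -4e^(7t); 4/(s + 5) ↔ 4e^(-5t); -1/(s - 2) ↔ -e^(2t).

f(t) = -4*exp(7*t) - exp(2*t) + 4*exp(-5*t)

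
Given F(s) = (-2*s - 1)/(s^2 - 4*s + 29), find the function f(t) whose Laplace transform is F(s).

Complete the square in the denominator: s^2 - 4*s + 29 = (s - 2)^2 + 5^2.
Split the numerator to match: -2*s - 1 = -2·(s - 2) - 1·5.
Invert each term: -2·(s - 2)/((s - 2)^2 + 25) ↔ -2e^(2t)cos(5t); -1·5/((s - 2)^2 + 25) ↔ -e^(2t)sin(5t).

f(t) = -exp(2*t)*sin(5*t) - 2*exp(2*t)*cos(5*t)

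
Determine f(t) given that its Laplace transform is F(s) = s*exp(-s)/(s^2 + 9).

The factor e^(-s) signals a time shift by c = 1 (second shifting theorem).
L{cos(3t)} = s/(s^2 + 9), so L^-1{s/(s^2 + 9)} = cos(3*t).
Hence the inverse is u(t - 1) times that function evaluated at t - 1.

f(t) = Heaviside(t - 1)*(cos(3*t - 3))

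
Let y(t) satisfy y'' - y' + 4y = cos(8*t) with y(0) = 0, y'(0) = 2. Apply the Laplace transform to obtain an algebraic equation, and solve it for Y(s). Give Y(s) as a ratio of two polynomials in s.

Y(s) = (2*s^2 + s + 128)/(s^4 - s^3 + 68*s^2 - 64*s + 256)

Take the Laplace transform of both sides.
With L{y''} = s^2 Y - s·y(0) - y'(0) and L{y'} = sY - y(0), with y(0) = 0, y'(0) = 2: the LHS transforms to (s^2 - s + 4)Y - (2).
The right side is L{cos(8*t)} = s/(s^2 + 64).
So (s^2 - s + 4)Y = s/(s^2 + 64) + (2).
Divide through and combine into a single rational function.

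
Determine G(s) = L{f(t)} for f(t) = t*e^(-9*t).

L{e^(-9t)} = 1/(s + 9).
Then apply L{t·g(t)} = -d/ds[H(s)] with H(s) = 1/(s + 9):
differentiating 1 time and applying the sign gives (s + 9)^(-2).

G(s) = (s + 9)^(-2)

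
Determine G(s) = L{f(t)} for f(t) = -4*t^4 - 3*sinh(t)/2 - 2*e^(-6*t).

G(s) = -3/(2*(s^2 - 1)) - 2/(s + 6) - 96/s^5

The transform is linear, so treat each term independently.
(-4)·[L{t^4} = 4!/s^5 = 24/s^5]; (-3/2)·[L{sinh(t)} = 1/(s^2 - 1)]; (-2)·[L{e^(-6t)} = 1/(s + 6)].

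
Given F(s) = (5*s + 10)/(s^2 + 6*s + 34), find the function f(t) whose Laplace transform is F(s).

Complete the square in the denominator: s^2 + 6*s + 34 = (s + 3)^2 + 5^2.
Split the numerator to match: 5*s + 10 = 5·(s + 3) - 1·5.
Invert each term: 5·(s + 3)/((s + 3)^2 + 25) ↔ 5e^(-3t)cos(5t); -1·5/((s + 3)^2 + 25) ↔ -e^(-3t)sin(5t).

f(t) = -exp(-3*t)*sin(5*t) + 5*exp(-3*t)*cos(5*t)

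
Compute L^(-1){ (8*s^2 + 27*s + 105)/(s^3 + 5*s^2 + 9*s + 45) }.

4*sin(3*t) + 3*cos(3*t) + 5*exp(-5*t)

Factor the denominator: s^3 + 5*s^2 + 9*s + 45 = (s + 5)*(s^2 + 9).
Partial fraction decomposition gives [5/(s + 5)] + [3*s/(s^2 + 9)] + [12/(s^2 + 9)].
Invert each term: 5/(s + 5) ↔ 5e^(-5t); 3·s/(s^2 + 9) ↔ 3cos(3t); 4·3/(s^2 + 9) ↔ 4sin(3t).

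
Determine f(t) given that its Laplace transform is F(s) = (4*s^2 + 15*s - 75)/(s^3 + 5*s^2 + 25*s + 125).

f(t) = -2*sin(5*t) + 5*cos(5*t) - exp(-5*t)

Factor the denominator: s^3 + 5*s^2 + 25*s + 125 = (s + 5)*(s^2 + 25).
Partial fraction decomposition gives [-1/(s + 5)] + [5*s/(s^2 + 25)] + [-10/(s^2 + 25)].
Invert each term: -1/(s + 5) ↔ -e^(-5t); 5·s/(s^2 + 25) ↔ 5cos(5t); -2·5/(s^2 + 25) ↔ -2sin(5t).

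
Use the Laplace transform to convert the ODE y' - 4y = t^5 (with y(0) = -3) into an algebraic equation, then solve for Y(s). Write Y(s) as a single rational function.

Y(s) = (-3*s^6 + 120)/(s^7 - 4*s^6)

Take the Laplace transform of both sides.
The derivative rules (L{y'} = sY - y(0) = sY - (-3)) turn the left side into (s - 4)Y - (-3).
The right side is L{t^5} = 120/s^6.
So (s - 4)Y = 120/s^6 + (-3).
Solve for Y(s) and write it as one ratio of polynomials.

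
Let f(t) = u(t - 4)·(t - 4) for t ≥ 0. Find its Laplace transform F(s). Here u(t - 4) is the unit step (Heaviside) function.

F(s) = exp(-4*s)/s^2

By the second shifting theorem, L{u(t - c)·g(t - c)} = e^(-cs)·G(s) with c = 4 and G(s) = L{g(t)}.
L{t} = 1!/s^2 = 1/s^2.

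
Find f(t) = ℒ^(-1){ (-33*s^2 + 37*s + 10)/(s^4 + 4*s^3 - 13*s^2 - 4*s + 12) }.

f(t) = -2*exp(2*t) - exp(t) - 2*exp(-t) + 5*exp(-6*t)

Factor the denominator: s^4 + 4*s^3 - 13*s^2 - 4*s + 12 = (s - 2)*(s - 1)*(s + 1)*(s + 6).
Partial fraction decomposition gives [-2/(s - 2)] + [-1/(s - 1)] + [-2/(s + 1)] + [5/(s + 6)].
Invert each term: -2/(s - 2) ↔ -2e^(2t); -1/(s - 1) ↔ -e^(t); -2/(s + 1) ↔ -2e^(-t); 5/(s + 6) ↔ 5e^(-6t).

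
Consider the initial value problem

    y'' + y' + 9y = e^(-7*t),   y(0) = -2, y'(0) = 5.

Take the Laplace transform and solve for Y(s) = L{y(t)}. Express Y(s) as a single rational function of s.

Laplace-transform each side.
The derivative rules (L{y''} = s^2 Y - s·y(0) - y'(0) and L{y'} = sY - y(0), with y(0) = -2, y'(0) = 5) turn the left side into (s^2 + s + 9)Y - (-2*s + 3).
The right side is L{e^(-7*t)} = 1/(s + 7).
So (s^2 + s + 9)Y = 1/(s + 7) + (-2*s + 3).
Solve for Y(s) and write it as one ratio of polynomials.

Y(s) = (-2*s^2 - 11*s + 22)/(s^3 + 8*s^2 + 16*s + 63)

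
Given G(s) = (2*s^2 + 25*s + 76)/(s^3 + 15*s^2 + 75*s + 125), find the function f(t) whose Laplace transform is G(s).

Factor the denominator: s^3 + 15*s^2 + 75*s + 125 = (s + 5)^3.
Partial fraction decomposition gives [2/(s + 5)] + [5/(s + 5)^2] + [(s + 5)^(-3)].
Invert each term: 2/(s + 5) ↔ 2e^(-5t); 5/(s + 5)^2 ↔ 5t·e^(-5t); 1/(s + 5)^3 ↔ (1/2)t^2·e^(-5t).

f(t) = t^2*exp(-5*t)/2 + 5*t*exp(-5*t) + 2*exp(-5*t)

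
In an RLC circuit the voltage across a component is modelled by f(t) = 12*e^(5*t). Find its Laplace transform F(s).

L{12} = 12/s.
By the first shifting theorem, multiplying by e^(5t) replaces s with s - 5.

F(s) = 12/(s - 5)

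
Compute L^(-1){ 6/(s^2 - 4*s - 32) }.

exp(2*t)*sinh(6*t)

Rewrite the denominator: s^2 - 4*s - 32 = (s - 2)^2 - 36.
The form in (s - 2) signals a first-shifting-theorem factor e^(2t).
Since L{sinh(6t)} = 6/(s^2 - 36), the inverse is e^(2*t)*sinh(6*t).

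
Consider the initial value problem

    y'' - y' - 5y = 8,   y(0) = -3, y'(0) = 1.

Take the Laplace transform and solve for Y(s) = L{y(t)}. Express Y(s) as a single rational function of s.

Transform both sides with L{·}.
Using L{y''} = s^2 Y - s·y(0) - y'(0) and L{y'} = sY - y(0), with y(0) = -3, y'(0) = 1, the left side becomes (s^2 - s - 5)Y - (-3*s + 4).
The right side is L{8} = 8/s.
So (s^2 - s - 5)Y = 8/s + (-3*s + 4).
Solve for Y(s) and write it as one ratio of polynomials.

Y(s) = (-3*s^2 + 4*s + 8)/(s^3 - s^2 - 5*s)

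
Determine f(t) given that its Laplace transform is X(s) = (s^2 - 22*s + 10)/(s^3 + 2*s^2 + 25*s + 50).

f(t) = -4*sin(5*t) - cos(5*t) + 2*exp(-2*t)

Factor the denominator: s^3 + 2*s^2 + 25*s + 50 = (s + 2)*(s^2 + 25).
Partial fraction decomposition gives [2/(s + 2)] + [-s/(s^2 + 25)] + [-20/(s^2 + 25)].
Invert each term: 2/(s + 2) ↔ 2e^(-2t); -1·s/(s^2 + 25) ↔ -cos(5t); -4·5/(s^2 + 25) ↔ -4sin(5t).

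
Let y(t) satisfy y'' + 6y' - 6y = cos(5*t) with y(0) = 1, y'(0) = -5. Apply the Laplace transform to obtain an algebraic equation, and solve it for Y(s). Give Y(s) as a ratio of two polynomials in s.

Y(s) = (s^3 + s^2 + 26*s + 25)/(s^4 + 6*s^3 + 19*s^2 + 150*s - 150)

Take the Laplace transform of both sides.
Using L{y''} = s^2 Y - s·y(0) - y'(0) and L{y'} = sY - y(0), with y(0) = 1, y'(0) = -5, the left side becomes (s^2 + 6*s - 6)Y - (s + 1).
The right side is L{cos(5*t)} = s/(s^2 + 25).
So (s^2 + 6*s - 6)Y = s/(s^2 + 25) + (s + 1).
Isolate Y and clear denominators.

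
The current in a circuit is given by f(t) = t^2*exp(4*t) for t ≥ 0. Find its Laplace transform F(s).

F(s) = 2/(s - 4)^3

L{e^(4t)} = 1/(s - 4).
Then apply L{t^2·g(t)} = (-1)^2 d^2/ds^2[G(s)] with G(s) = 1/(s - 4):
differentiating 2 times and applying the sign gives 2/(s - 4)^3.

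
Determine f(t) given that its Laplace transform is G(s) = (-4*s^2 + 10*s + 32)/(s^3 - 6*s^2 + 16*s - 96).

f(t) = -exp(6*t) - 2*sin(4*t) - 3*cos(4*t)

Factor the denominator: s^3 - 6*s^2 + 16*s - 96 = (s - 6)*(s^2 + 16).
Partial fraction decomposition gives [-1/(s - 6)] + [-3*s/(s^2 + 16)] + [-8/(s^2 + 16)].
Invert each term: -1/(s - 6) ↔ -e^(6t); -3·s/(s^2 + 16) ↔ -3cos(4t); -2·4/(s^2 + 16) ↔ -2sin(4t).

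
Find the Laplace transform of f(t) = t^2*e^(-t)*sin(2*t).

L{sin(2t)} = 2/(s^2 + 4).
Multiplying by e^(-t) shifts s → s + 1, so L{e^(-t)*sin(2*t)} = 2/((s + 1)^2 + 4).
Then apply L{t^2·g(t)} = (-1)^2 d^2/ds^2[G(s)] with G(s) = 2/((s + 1)^2 + 4):
differentiating 2 times and applying the sign gives 4*(3*s^2 + 6*s - 1)/(s^2 + 2*s + 5)^3.

4*(3*s^2 + 6*s - 1)/(s^2 + 2*s + 5)^3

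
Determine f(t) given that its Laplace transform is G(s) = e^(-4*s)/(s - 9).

f(t) = Heaviside(t - 4)*(exp(9*t - 36))

The factor e^(-4s) signals a time shift by c = 4 (second shifting theorem).
L{e^(9t)} = 1/(s - 9), so L^-1{1/(s - 9)} = e^(9*t).
Hence the inverse is u(t - 4) times that function evaluated at t - 4.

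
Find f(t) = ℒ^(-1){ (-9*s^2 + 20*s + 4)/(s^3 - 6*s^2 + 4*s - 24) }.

f(t) = -5*exp(6*t) - 2*sin(2*t) - 4*cos(2*t)

Factor the denominator: s^3 - 6*s^2 + 4*s - 24 = (s - 6)*(s^2 + 4).
Partial fraction decomposition gives [-5/(s - 6)] + [-4*s/(s^2 + 4)] + [-4/(s^2 + 4)].
Invert each term: -5/(s - 6) ↔ -5e^(6t); -4·s/(s^2 + 4) ↔ -4cos(2t); -2·2/(s^2 + 4) ↔ -2sin(2t).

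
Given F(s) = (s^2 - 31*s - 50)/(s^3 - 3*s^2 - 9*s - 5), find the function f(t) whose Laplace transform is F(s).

f(t) = 3*t*exp(-t) - 5*exp(5*t) + 6*exp(-t)

Factor the denominator: s^3 - 3*s^2 - 9*s - 5 = (s - 5)*(s + 1)^2.
Partial fraction decomposition gives [6/(s + 1)] + [3/(s + 1)^2] + [-5/(s - 5)].
Invert each term: 6/(s + 1) ↔ 6e^(-t); 3/(s + 1)^2 ↔ 3t·e^(-t); -5/(s - 5) ↔ -5e^(5t).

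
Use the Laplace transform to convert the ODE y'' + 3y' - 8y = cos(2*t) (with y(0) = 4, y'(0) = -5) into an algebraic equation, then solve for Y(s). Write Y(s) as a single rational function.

Take the Laplace transform of both sides.
Using L{y''} = s^2 Y - s·y(0) - y'(0) and L{y'} = sY - y(0), with y(0) = 4, y'(0) = -5, the left side becomes (s^2 + 3*s - 8)Y - (4*s + 7).
The right side is L{cos(2*t)} = s/(s^2 + 4).
So (s^2 + 3*s - 8)Y = s/(s^2 + 4) + (4*s + 7).
Solve for Y(s) and write it as one ratio of polynomials.

Y(s) = (4*s^3 + 7*s^2 + 17*s + 28)/(s^4 + 3*s^3 - 4*s^2 + 12*s - 32)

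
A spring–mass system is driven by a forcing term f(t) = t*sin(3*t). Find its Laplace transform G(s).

G(s) = 6*s/(s^2 + 9)^2

L{sin(3t)} = 3/(s^2 + 9).
Then apply L{t·g(t)} = -d/ds[H(s)] with H(s) = 3/(s^2 + 9):
differentiating 1 time and applying the sign gives 6*s/(s^2 + 9)^2.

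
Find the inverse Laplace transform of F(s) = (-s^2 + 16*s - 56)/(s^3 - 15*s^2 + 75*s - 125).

-t^2*exp(5*t)/2 + 6*t*exp(5*t) - exp(5*t)

Factor the denominator: s^3 - 15*s^2 + 75*s - 125 = (s - 5)^3.
Partial fraction decomposition gives [-1/(s - 5)] + [6/(s - 5)^2] + [-1/(s - 5)^3].
Invert each term: -1/(s - 5) ↔ -e^(5t); 6/(s - 5)^2 ↔ 6t·e^(5t); -1/(s - 5)^3 ↔ (-1/2)t^2·e^(5t).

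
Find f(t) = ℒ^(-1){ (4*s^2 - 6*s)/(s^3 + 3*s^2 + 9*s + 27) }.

Factor the denominator: s^3 + 3*s^2 + 9*s + 27 = (s + 3)*(s^2 + 9).
Partial fraction decomposition gives [3/(s + 3)] + [s/(s^2 + 9)] + [-9/(s^2 + 9)].
Invert each term: 3/(s + 3) ↔ 3e^(-3t); 1·s/(s^2 + 9) ↔ cos(3t); -3·3/(s^2 + 9) ↔ -3sin(3t).

f(t) = -3*sin(3*t) + cos(3*t) + 3*exp(-3*t)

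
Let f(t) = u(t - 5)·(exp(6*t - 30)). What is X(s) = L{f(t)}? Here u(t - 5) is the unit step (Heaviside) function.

By the second shifting theorem, L{u(t - c)·g(t - c)} = e^(-cs)·G(s) with c = 5 and G(s) = L{g(t)}.
L{e^(6t)} = 1/(s - 6).

X(s) = exp(-5*s)/(s - 6)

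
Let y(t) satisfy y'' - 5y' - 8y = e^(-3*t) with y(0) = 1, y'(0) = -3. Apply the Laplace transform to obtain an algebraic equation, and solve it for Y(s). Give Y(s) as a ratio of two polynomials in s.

Y(s) = (s^2 - 5*s - 23)/(s^3 - 2*s^2 - 23*s - 24)

Take the Laplace transform of both sides.
With L{y''} = s^2 Y - s·y(0) - y'(0) and L{y'} = sY - y(0), with y(0) = 1, y'(0) = -3: the LHS transforms to (s^2 - 5*s - 8)Y - (s - 8).
The right side is L{e^(-3*t)} = 1/(s + 3).
So (s^2 - 5*s - 8)Y = 1/(s + 3) + (s - 8).
Solve for Y(s) and write it as one ratio of polynomials.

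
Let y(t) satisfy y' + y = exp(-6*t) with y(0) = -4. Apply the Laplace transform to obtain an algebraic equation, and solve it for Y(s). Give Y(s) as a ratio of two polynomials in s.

Y(s) = (-4*s - 23)/(s^2 + 7*s + 6)

Transform both sides with L{·}.
The derivative rules (L{y'} = sY - y(0) = sY - (-4)) turn the left side into (s + 1)Y - (-4).
The right side is L{exp(-6*t)} = 1/(s + 6).
So (s + 1)Y = 1/(s + 6) + (-4).
Solve for Y(s) and write it as one ratio of polynomials.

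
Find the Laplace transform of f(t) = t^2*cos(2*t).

2*s*(s^2 - 12)/(s^2 + 4)^3

L{cos(2t)} = s/(s^2 + 4).
Then apply L{t^2·g(t)} = (-1)^2 d^2/ds^2[G(s)] with G(s) = s/(s^2 + 4):
differentiating 2 times and applying the sign gives 2*s*(s^2 - 12)/(s^2 + 4)^3.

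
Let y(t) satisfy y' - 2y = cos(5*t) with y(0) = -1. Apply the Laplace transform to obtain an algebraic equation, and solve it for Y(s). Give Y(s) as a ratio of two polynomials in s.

Laplace-transform each side.
The derivative rules (L{y'} = sY - y(0) = sY - (-1)) turn the left side into (s - 2)Y - (-1).
The right side is L{cos(5*t)} = s/(s^2 + 25).
So (s - 2)Y = s/(s^2 + 25) + (-1).
Isolate Y and clear denominators.

Y(s) = (-s^2 + s - 25)/(s^3 - 2*s^2 + 25*s - 50)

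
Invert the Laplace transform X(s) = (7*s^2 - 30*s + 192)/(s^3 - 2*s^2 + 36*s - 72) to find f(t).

f(t) = 4*exp(2*t) - 4*sin(6*t) + 3*cos(6*t)

Factor the denominator: s^3 - 2*s^2 + 36*s - 72 = (s - 2)*(s^2 + 36).
Partial fraction decomposition gives [4/(s - 2)] + [3*s/(s^2 + 36)] + [-24/(s^2 + 36)].
Invert each term: 4/(s - 2) ↔ 4e^(2t); 3·s/(s^2 + 36) ↔ 3cos(6t); -4·6/(s^2 + 36) ↔ -4sin(6t).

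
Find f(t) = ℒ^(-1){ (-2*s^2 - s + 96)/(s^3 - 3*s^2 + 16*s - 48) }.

f(t) = 3*exp(3*t) - 4*sin(4*t) - 5*cos(4*t)

Factor the denominator: s^3 - 3*s^2 + 16*s - 48 = (s - 3)*(s^2 + 16).
Partial fraction decomposition gives [3/(s - 3)] + [-5*s/(s^2 + 16)] + [-16/(s^2 + 16)].
Invert each term: 3/(s - 3) ↔ 3e^(3t); -5·s/(s^2 + 16) ↔ -5cos(4t); -4·4/(s^2 + 16) ↔ -4sin(4t).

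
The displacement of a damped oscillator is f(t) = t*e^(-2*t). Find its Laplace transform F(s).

F(s) = (s + 2)^(-2)

L{t} = 1!/s^2 = 1/s^2.
By the first shifting theorem, multiplying by e^(-2t) replaces s with s + 2.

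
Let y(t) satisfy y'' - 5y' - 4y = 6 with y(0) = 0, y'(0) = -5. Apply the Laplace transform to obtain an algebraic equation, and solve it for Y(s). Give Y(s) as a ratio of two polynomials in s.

Transform both sides with L{·}.
The derivative rules (L{y''} = s^2 Y - s·y(0) - y'(0) and L{y'} = sY - y(0), with y(0) = 0, y'(0) = -5) turn the left side into (s^2 - 5*s - 4)Y - (-5).
The right side is L{6} = 6/s.
So (s^2 - 5*s - 4)Y = 6/s + (-5).
Solve for Y(s) and write it as one ratio of polynomials.

Y(s) = (-5*s + 6)/(s^3 - 5*s^2 - 4*s)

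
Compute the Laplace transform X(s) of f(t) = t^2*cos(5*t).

L{cos(5t)} = s/(s^2 + 25).
Then apply L{t^2·g(t)} = (-1)^2 d^2/ds^2[G(s)] with G(s) = s/(s^2 + 25):
differentiating 2 times and applying the sign gives 2*s*(s^2 - 75)/(s^2 + 25)^3.

X(s) = 2*s*(s^2 - 75)/(s^2 + 25)^3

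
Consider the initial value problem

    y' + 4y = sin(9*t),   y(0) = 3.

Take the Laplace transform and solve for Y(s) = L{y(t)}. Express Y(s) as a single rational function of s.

Transform both sides with L{·}.
With L{y'} = sY - y(0) = sY - 3: the LHS transforms to (s + 4)Y - (3).
The right side is L{sin(9*t)} = 9/(s^2 + 81).
So (s + 4)Y = 9/(s^2 + 81) + (3).
Divide through and combine into a single rational function.

Y(s) = (3*s^2 + 252)/(s^3 + 4*s^2 + 81*s + 324)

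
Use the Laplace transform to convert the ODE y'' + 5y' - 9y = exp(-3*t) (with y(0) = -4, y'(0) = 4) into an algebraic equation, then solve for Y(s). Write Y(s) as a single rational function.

Take the Laplace transform of both sides.
With L{y''} = s^2 Y - s·y(0) - y'(0) and L{y'} = sY - y(0), with y(0) = -4, y'(0) = 4: the LHS transforms to (s^2 + 5*s - 9)Y - (-4*s - 16).
The right side is L{exp(-3*t)} = 1/(s + 3).
So (s^2 + 5*s - 9)Y = 1/(s + 3) + (-4*s - 16).
Divide through and combine into a single rational function.

Y(s) = (-4*s^2 - 28*s - 47)/(s^3 + 8*s^2 + 6*s - 27)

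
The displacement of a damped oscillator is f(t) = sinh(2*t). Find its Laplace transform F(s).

F(s) = 2/(s^2 - 4)

L{sinh(2t)} = 2/(s^2 - 4).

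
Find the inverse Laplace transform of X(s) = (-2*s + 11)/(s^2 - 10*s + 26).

exp(5*t)*sin(t) - 2*exp(5*t)*cos(t)

Complete the square in the denominator: s^2 - 10*s + 26 = (s - 5)^2 + 1^2.
Split the numerator to match: -2*s + 11 = -2·(s - 5) + 1·1.
Invert each term: -2·(s - 5)/((s - 5)^2 + 1) ↔ -2e^(5t)cos(t); 1·1/((s - 5)^2 + 1) ↔ e^(5t)sin(t).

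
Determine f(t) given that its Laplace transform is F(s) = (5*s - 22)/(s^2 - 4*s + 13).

f(t) = -4*exp(2*t)*sin(3*t) + 5*exp(2*t)*cos(3*t)

Complete the square in the denominator: s^2 - 4*s + 13 = (s - 2)^2 + 3^2.
Split the numerator to match: 5*s - 22 = 5·(s - 2) - 4·3.
Invert each term: 5·(s - 2)/((s - 2)^2 + 9) ↔ 5e^(2t)cos(3t); -4·3/((s - 2)^2 + 9) ↔ -4e^(2t)sin(3t).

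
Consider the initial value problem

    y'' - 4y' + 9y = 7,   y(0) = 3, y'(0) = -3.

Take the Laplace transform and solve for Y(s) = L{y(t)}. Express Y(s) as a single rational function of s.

Take the Laplace transform of both sides.
With L{y''} = s^2 Y - s·y(0) - y'(0) and L{y'} = sY - y(0), with y(0) = 3, y'(0) = -3: the LHS transforms to (s^2 - 4*s + 9)Y - (3*s - 15).
The right side is L{7} = 7/s.
So (s^2 - 4*s + 9)Y = 7/s + (3*s - 15).
Divide through and combine into a single rational function.

Y(s) = (3*s^2 - 15*s + 7)/(s^3 - 4*s^2 + 9*s)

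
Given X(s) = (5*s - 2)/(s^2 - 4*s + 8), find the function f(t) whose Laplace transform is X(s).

f(t) = 4*exp(2*t)*sin(2*t) + 5*exp(2*t)*cos(2*t)

Complete the square in the denominator: s^2 - 4*s + 8 = (s - 2)^2 + 2^2.
Split the numerator to match: 5*s - 2 = 5·(s - 2) + 4·2.
Invert each term: 5·(s - 2)/((s - 2)^2 + 4) ↔ 5e^(2t)cos(2t); 4·2/((s - 2)^2 + 4) ↔ 4e^(2t)sin(2t).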